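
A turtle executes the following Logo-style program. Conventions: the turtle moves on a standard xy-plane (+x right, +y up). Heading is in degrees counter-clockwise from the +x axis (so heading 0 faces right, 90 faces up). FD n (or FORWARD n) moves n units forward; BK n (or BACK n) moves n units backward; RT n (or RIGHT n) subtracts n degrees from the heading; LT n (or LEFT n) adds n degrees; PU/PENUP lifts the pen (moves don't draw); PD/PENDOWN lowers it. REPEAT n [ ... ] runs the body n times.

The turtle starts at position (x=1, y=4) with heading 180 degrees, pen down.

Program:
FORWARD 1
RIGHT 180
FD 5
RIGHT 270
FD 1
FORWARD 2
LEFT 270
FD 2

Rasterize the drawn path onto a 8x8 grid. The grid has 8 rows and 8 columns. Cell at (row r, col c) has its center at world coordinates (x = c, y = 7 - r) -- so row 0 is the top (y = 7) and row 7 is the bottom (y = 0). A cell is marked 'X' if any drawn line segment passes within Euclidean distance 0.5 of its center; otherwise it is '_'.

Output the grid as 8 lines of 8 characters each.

Segment 0: (1,4) -> (0,4)
Segment 1: (0,4) -> (5,4)
Segment 2: (5,4) -> (5,5)
Segment 3: (5,5) -> (5,7)
Segment 4: (5,7) -> (7,7)

Answer: _____XXX
_____X__
_____X__
XXXXXX__
________
________
________
________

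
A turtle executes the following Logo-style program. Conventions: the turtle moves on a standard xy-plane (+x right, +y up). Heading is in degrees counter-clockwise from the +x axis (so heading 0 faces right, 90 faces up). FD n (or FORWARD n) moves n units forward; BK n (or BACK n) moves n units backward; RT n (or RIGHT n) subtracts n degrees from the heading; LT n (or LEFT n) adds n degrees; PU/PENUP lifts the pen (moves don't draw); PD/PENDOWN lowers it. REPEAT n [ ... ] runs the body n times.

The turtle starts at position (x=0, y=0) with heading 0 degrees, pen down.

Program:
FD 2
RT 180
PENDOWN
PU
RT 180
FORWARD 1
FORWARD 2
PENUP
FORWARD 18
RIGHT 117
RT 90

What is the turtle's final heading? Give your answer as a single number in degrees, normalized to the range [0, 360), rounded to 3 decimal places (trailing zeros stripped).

Answer: 153

Derivation:
Executing turtle program step by step:
Start: pos=(0,0), heading=0, pen down
FD 2: (0,0) -> (2,0) [heading=0, draw]
RT 180: heading 0 -> 180
PD: pen down
PU: pen up
RT 180: heading 180 -> 0
FD 1: (2,0) -> (3,0) [heading=0, move]
FD 2: (3,0) -> (5,0) [heading=0, move]
PU: pen up
FD 18: (5,0) -> (23,0) [heading=0, move]
RT 117: heading 0 -> 243
RT 90: heading 243 -> 153
Final: pos=(23,0), heading=153, 1 segment(s) drawn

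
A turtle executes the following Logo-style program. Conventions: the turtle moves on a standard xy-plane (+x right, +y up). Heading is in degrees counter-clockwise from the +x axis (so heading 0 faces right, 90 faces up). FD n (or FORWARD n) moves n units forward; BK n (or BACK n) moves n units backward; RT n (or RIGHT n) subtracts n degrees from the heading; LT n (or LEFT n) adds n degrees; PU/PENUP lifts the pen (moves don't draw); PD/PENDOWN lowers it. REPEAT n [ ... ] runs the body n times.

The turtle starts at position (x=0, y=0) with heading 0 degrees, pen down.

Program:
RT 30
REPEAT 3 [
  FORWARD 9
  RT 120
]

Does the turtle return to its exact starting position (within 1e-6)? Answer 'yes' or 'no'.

Executing turtle program step by step:
Start: pos=(0,0), heading=0, pen down
RT 30: heading 0 -> 330
REPEAT 3 [
  -- iteration 1/3 --
  FD 9: (0,0) -> (7.794,-4.5) [heading=330, draw]
  RT 120: heading 330 -> 210
  -- iteration 2/3 --
  FD 9: (7.794,-4.5) -> (0,-9) [heading=210, draw]
  RT 120: heading 210 -> 90
  -- iteration 3/3 --
  FD 9: (0,-9) -> (0,0) [heading=90, draw]
  RT 120: heading 90 -> 330
]
Final: pos=(0,0), heading=330, 3 segment(s) drawn

Start position: (0, 0)
Final position: (0, 0)
Distance = 0; < 1e-6 -> CLOSED

Answer: yes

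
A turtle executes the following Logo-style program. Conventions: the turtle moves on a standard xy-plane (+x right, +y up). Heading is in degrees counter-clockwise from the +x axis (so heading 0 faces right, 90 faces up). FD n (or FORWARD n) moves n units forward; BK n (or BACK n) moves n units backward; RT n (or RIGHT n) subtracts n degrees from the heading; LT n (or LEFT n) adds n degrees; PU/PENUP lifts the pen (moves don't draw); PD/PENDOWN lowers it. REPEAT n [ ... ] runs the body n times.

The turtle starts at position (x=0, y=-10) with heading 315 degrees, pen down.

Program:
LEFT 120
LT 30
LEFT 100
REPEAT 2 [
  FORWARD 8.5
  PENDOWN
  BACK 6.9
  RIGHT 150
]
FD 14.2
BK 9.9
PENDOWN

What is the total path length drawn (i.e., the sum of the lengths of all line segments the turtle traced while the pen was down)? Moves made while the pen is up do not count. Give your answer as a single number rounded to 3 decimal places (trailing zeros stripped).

Executing turtle program step by step:
Start: pos=(0,-10), heading=315, pen down
LT 120: heading 315 -> 75
LT 30: heading 75 -> 105
LT 100: heading 105 -> 205
REPEAT 2 [
  -- iteration 1/2 --
  FD 8.5: (0,-10) -> (-7.704,-13.592) [heading=205, draw]
  PD: pen down
  BK 6.9: (-7.704,-13.592) -> (-1.45,-10.676) [heading=205, draw]
  RT 150: heading 205 -> 55
  -- iteration 2/2 --
  FD 8.5: (-1.45,-10.676) -> (3.425,-3.713) [heading=55, draw]
  PD: pen down
  BK 6.9: (3.425,-3.713) -> (-0.532,-9.366) [heading=55, draw]
  RT 150: heading 55 -> 265
]
FD 14.2: (-0.532,-9.366) -> (-1.77,-23.512) [heading=265, draw]
BK 9.9: (-1.77,-23.512) -> (-0.907,-13.649) [heading=265, draw]
PD: pen down
Final: pos=(-0.907,-13.649), heading=265, 6 segment(s) drawn

Segment lengths:
  seg 1: (0,-10) -> (-7.704,-13.592), length = 8.5
  seg 2: (-7.704,-13.592) -> (-1.45,-10.676), length = 6.9
  seg 3: (-1.45,-10.676) -> (3.425,-3.713), length = 8.5
  seg 4: (3.425,-3.713) -> (-0.532,-9.366), length = 6.9
  seg 5: (-0.532,-9.366) -> (-1.77,-23.512), length = 14.2
  seg 6: (-1.77,-23.512) -> (-0.907,-13.649), length = 9.9
Total = 54.9

Answer: 54.9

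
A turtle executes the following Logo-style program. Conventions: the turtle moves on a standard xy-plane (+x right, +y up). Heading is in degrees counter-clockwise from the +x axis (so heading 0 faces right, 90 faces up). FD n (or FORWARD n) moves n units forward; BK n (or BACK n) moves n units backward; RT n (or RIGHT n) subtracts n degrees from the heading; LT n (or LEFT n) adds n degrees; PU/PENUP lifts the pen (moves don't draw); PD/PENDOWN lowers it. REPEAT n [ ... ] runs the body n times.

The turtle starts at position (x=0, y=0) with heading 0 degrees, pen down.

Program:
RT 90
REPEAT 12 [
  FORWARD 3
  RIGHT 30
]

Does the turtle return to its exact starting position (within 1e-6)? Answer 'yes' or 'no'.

Answer: yes

Derivation:
Executing turtle program step by step:
Start: pos=(0,0), heading=0, pen down
RT 90: heading 0 -> 270
REPEAT 12 [
  -- iteration 1/12 --
  FD 3: (0,0) -> (0,-3) [heading=270, draw]
  RT 30: heading 270 -> 240
  -- iteration 2/12 --
  FD 3: (0,-3) -> (-1.5,-5.598) [heading=240, draw]
  RT 30: heading 240 -> 210
  -- iteration 3/12 --
  FD 3: (-1.5,-5.598) -> (-4.098,-7.098) [heading=210, draw]
  RT 30: heading 210 -> 180
  -- iteration 4/12 --
  FD 3: (-4.098,-7.098) -> (-7.098,-7.098) [heading=180, draw]
  RT 30: heading 180 -> 150
  -- iteration 5/12 --
  FD 3: (-7.098,-7.098) -> (-9.696,-5.598) [heading=150, draw]
  RT 30: heading 150 -> 120
  -- iteration 6/12 --
  FD 3: (-9.696,-5.598) -> (-11.196,-3) [heading=120, draw]
  RT 30: heading 120 -> 90
  -- iteration 7/12 --
  FD 3: (-11.196,-3) -> (-11.196,0) [heading=90, draw]
  RT 30: heading 90 -> 60
  -- iteration 8/12 --
  FD 3: (-11.196,0) -> (-9.696,2.598) [heading=60, draw]
  RT 30: heading 60 -> 30
  -- iteration 9/12 --
  FD 3: (-9.696,2.598) -> (-7.098,4.098) [heading=30, draw]
  RT 30: heading 30 -> 0
  -- iteration 10/12 --
  FD 3: (-7.098,4.098) -> (-4.098,4.098) [heading=0, draw]
  RT 30: heading 0 -> 330
  -- iteration 11/12 --
  FD 3: (-4.098,4.098) -> (-1.5,2.598) [heading=330, draw]
  RT 30: heading 330 -> 300
  -- iteration 12/12 --
  FD 3: (-1.5,2.598) -> (0,0) [heading=300, draw]
  RT 30: heading 300 -> 270
]
Final: pos=(0,0), heading=270, 12 segment(s) drawn

Start position: (0, 0)
Final position: (0, 0)
Distance = 0; < 1e-6 -> CLOSED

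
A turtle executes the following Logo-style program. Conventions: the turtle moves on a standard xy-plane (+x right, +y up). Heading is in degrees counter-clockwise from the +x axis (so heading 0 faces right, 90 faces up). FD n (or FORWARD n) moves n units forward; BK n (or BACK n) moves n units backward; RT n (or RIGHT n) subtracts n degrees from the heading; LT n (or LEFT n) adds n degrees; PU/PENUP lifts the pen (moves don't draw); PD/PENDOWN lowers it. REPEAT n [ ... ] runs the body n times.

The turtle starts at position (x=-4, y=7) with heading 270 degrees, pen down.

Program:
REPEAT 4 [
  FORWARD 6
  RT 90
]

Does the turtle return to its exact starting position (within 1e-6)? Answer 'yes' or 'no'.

Answer: yes

Derivation:
Executing turtle program step by step:
Start: pos=(-4,7), heading=270, pen down
REPEAT 4 [
  -- iteration 1/4 --
  FD 6: (-4,7) -> (-4,1) [heading=270, draw]
  RT 90: heading 270 -> 180
  -- iteration 2/4 --
  FD 6: (-4,1) -> (-10,1) [heading=180, draw]
  RT 90: heading 180 -> 90
  -- iteration 3/4 --
  FD 6: (-10,1) -> (-10,7) [heading=90, draw]
  RT 90: heading 90 -> 0
  -- iteration 4/4 --
  FD 6: (-10,7) -> (-4,7) [heading=0, draw]
  RT 90: heading 0 -> 270
]
Final: pos=(-4,7), heading=270, 4 segment(s) drawn

Start position: (-4, 7)
Final position: (-4, 7)
Distance = 0; < 1e-6 -> CLOSED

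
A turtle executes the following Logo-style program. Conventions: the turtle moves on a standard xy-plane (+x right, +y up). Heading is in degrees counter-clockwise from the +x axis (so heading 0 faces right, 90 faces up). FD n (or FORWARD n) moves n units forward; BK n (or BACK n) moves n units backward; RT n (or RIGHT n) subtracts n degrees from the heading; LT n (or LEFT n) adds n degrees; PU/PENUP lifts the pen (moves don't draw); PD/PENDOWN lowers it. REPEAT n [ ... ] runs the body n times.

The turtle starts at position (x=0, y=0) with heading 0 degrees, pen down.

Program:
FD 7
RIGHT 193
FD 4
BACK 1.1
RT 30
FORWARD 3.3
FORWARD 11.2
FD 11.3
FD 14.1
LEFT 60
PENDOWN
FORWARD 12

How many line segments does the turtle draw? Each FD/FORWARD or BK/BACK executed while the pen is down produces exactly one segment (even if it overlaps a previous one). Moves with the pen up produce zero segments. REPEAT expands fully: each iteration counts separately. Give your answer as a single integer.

Answer: 8

Derivation:
Executing turtle program step by step:
Start: pos=(0,0), heading=0, pen down
FD 7: (0,0) -> (7,0) [heading=0, draw]
RT 193: heading 0 -> 167
FD 4: (7,0) -> (3.103,0.9) [heading=167, draw]
BK 1.1: (3.103,0.9) -> (4.174,0.652) [heading=167, draw]
RT 30: heading 167 -> 137
FD 3.3: (4.174,0.652) -> (1.761,2.903) [heading=137, draw]
FD 11.2: (1.761,2.903) -> (-6.43,10.541) [heading=137, draw]
FD 11.3: (-6.43,10.541) -> (-14.695,18.248) [heading=137, draw]
FD 14.1: (-14.695,18.248) -> (-25.007,27.864) [heading=137, draw]
LT 60: heading 137 -> 197
PD: pen down
FD 12: (-25.007,27.864) -> (-36.482,24.356) [heading=197, draw]
Final: pos=(-36.482,24.356), heading=197, 8 segment(s) drawn
Segments drawn: 8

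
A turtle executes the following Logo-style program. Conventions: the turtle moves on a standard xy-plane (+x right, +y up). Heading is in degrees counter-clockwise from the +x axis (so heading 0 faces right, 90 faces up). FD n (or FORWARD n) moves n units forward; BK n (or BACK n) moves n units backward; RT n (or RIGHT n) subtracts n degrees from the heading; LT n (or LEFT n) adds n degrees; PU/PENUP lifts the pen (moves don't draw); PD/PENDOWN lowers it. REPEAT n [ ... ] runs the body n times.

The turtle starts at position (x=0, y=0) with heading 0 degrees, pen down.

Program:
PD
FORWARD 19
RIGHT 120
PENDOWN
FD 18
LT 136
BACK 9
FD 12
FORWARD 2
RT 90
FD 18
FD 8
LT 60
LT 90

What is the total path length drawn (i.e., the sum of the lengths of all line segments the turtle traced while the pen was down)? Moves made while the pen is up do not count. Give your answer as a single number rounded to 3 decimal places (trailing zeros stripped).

Answer: 86

Derivation:
Executing turtle program step by step:
Start: pos=(0,0), heading=0, pen down
PD: pen down
FD 19: (0,0) -> (19,0) [heading=0, draw]
RT 120: heading 0 -> 240
PD: pen down
FD 18: (19,0) -> (10,-15.588) [heading=240, draw]
LT 136: heading 240 -> 16
BK 9: (10,-15.588) -> (1.349,-18.069) [heading=16, draw]
FD 12: (1.349,-18.069) -> (12.884,-14.762) [heading=16, draw]
FD 2: (12.884,-14.762) -> (14.806,-14.21) [heading=16, draw]
RT 90: heading 16 -> 286
FD 18: (14.806,-14.21) -> (19.768,-31.513) [heading=286, draw]
FD 8: (19.768,-31.513) -> (21.973,-39.203) [heading=286, draw]
LT 60: heading 286 -> 346
LT 90: heading 346 -> 76
Final: pos=(21.973,-39.203), heading=76, 7 segment(s) drawn

Segment lengths:
  seg 1: (0,0) -> (19,0), length = 19
  seg 2: (19,0) -> (10,-15.588), length = 18
  seg 3: (10,-15.588) -> (1.349,-18.069), length = 9
  seg 4: (1.349,-18.069) -> (12.884,-14.762), length = 12
  seg 5: (12.884,-14.762) -> (14.806,-14.21), length = 2
  seg 6: (14.806,-14.21) -> (19.768,-31.513), length = 18
  seg 7: (19.768,-31.513) -> (21.973,-39.203), length = 8
Total = 86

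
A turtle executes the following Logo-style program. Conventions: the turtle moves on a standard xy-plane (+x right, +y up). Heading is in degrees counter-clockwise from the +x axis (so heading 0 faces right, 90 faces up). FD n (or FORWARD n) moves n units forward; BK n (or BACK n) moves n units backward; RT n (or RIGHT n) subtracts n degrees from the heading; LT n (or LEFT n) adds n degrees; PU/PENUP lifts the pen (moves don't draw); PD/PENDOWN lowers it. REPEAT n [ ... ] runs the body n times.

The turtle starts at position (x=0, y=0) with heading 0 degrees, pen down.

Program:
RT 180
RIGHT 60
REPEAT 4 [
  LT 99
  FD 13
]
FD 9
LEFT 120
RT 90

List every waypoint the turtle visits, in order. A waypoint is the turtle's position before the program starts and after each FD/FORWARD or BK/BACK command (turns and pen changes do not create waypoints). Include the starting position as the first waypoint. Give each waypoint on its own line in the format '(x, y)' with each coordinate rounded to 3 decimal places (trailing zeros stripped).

Answer: (0, 0)
(-10.103, -8.181)
(-0.442, -16.88)
(6.638, -5.977)
(-5.238, -0.69)
(-13.46, 2.971)

Derivation:
Executing turtle program step by step:
Start: pos=(0,0), heading=0, pen down
RT 180: heading 0 -> 180
RT 60: heading 180 -> 120
REPEAT 4 [
  -- iteration 1/4 --
  LT 99: heading 120 -> 219
  FD 13: (0,0) -> (-10.103,-8.181) [heading=219, draw]
  -- iteration 2/4 --
  LT 99: heading 219 -> 318
  FD 13: (-10.103,-8.181) -> (-0.442,-16.88) [heading=318, draw]
  -- iteration 3/4 --
  LT 99: heading 318 -> 57
  FD 13: (-0.442,-16.88) -> (6.638,-5.977) [heading=57, draw]
  -- iteration 4/4 --
  LT 99: heading 57 -> 156
  FD 13: (6.638,-5.977) -> (-5.238,-0.69) [heading=156, draw]
]
FD 9: (-5.238,-0.69) -> (-13.46,2.971) [heading=156, draw]
LT 120: heading 156 -> 276
RT 90: heading 276 -> 186
Final: pos=(-13.46,2.971), heading=186, 5 segment(s) drawn
Waypoints (6 total):
(0, 0)
(-10.103, -8.181)
(-0.442, -16.88)
(6.638, -5.977)
(-5.238, -0.69)
(-13.46, 2.971)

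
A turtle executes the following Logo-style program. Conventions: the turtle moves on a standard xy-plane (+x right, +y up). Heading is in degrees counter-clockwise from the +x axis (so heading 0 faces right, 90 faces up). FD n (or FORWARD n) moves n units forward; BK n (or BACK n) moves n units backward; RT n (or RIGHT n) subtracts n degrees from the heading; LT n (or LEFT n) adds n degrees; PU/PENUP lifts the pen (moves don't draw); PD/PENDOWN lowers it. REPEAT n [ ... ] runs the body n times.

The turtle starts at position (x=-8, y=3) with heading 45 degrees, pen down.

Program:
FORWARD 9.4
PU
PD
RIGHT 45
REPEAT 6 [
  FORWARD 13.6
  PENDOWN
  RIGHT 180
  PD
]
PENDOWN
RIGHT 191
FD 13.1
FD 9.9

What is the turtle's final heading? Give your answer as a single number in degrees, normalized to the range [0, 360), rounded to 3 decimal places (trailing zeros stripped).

Executing turtle program step by step:
Start: pos=(-8,3), heading=45, pen down
FD 9.4: (-8,3) -> (-1.353,9.647) [heading=45, draw]
PU: pen up
PD: pen down
RT 45: heading 45 -> 0
REPEAT 6 [
  -- iteration 1/6 --
  FD 13.6: (-1.353,9.647) -> (12.247,9.647) [heading=0, draw]
  PD: pen down
  RT 180: heading 0 -> 180
  PD: pen down
  -- iteration 2/6 --
  FD 13.6: (12.247,9.647) -> (-1.353,9.647) [heading=180, draw]
  PD: pen down
  RT 180: heading 180 -> 0
  PD: pen down
  -- iteration 3/6 --
  FD 13.6: (-1.353,9.647) -> (12.247,9.647) [heading=0, draw]
  PD: pen down
  RT 180: heading 0 -> 180
  PD: pen down
  -- iteration 4/6 --
  FD 13.6: (12.247,9.647) -> (-1.353,9.647) [heading=180, draw]
  PD: pen down
  RT 180: heading 180 -> 0
  PD: pen down
  -- iteration 5/6 --
  FD 13.6: (-1.353,9.647) -> (12.247,9.647) [heading=0, draw]
  PD: pen down
  RT 180: heading 0 -> 180
  PD: pen down
  -- iteration 6/6 --
  FD 13.6: (12.247,9.647) -> (-1.353,9.647) [heading=180, draw]
  PD: pen down
  RT 180: heading 180 -> 0
  PD: pen down
]
PD: pen down
RT 191: heading 0 -> 169
FD 13.1: (-1.353,9.647) -> (-14.213,12.146) [heading=169, draw]
FD 9.9: (-14.213,12.146) -> (-23.931,14.035) [heading=169, draw]
Final: pos=(-23.931,14.035), heading=169, 9 segment(s) drawn

Answer: 169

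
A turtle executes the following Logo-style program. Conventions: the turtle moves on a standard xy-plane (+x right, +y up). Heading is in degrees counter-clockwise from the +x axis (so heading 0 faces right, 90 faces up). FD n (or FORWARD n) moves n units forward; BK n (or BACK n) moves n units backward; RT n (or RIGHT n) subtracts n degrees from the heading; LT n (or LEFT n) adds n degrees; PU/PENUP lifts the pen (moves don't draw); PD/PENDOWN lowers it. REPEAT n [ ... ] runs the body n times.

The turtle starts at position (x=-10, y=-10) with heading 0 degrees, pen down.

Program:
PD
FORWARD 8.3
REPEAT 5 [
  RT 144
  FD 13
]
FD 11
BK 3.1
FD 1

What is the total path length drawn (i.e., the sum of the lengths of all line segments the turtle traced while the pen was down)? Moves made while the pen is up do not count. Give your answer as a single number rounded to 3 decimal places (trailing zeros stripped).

Answer: 88.4

Derivation:
Executing turtle program step by step:
Start: pos=(-10,-10), heading=0, pen down
PD: pen down
FD 8.3: (-10,-10) -> (-1.7,-10) [heading=0, draw]
REPEAT 5 [
  -- iteration 1/5 --
  RT 144: heading 0 -> 216
  FD 13: (-1.7,-10) -> (-12.217,-17.641) [heading=216, draw]
  -- iteration 2/5 --
  RT 144: heading 216 -> 72
  FD 13: (-12.217,-17.641) -> (-8.2,-5.277) [heading=72, draw]
  -- iteration 3/5 --
  RT 144: heading 72 -> 288
  FD 13: (-8.2,-5.277) -> (-4.183,-17.641) [heading=288, draw]
  -- iteration 4/5 --
  RT 144: heading 288 -> 144
  FD 13: (-4.183,-17.641) -> (-14.7,-10) [heading=144, draw]
  -- iteration 5/5 --
  RT 144: heading 144 -> 0
  FD 13: (-14.7,-10) -> (-1.7,-10) [heading=0, draw]
]
FD 11: (-1.7,-10) -> (9.3,-10) [heading=0, draw]
BK 3.1: (9.3,-10) -> (6.2,-10) [heading=0, draw]
FD 1: (6.2,-10) -> (7.2,-10) [heading=0, draw]
Final: pos=(7.2,-10), heading=0, 9 segment(s) drawn

Segment lengths:
  seg 1: (-10,-10) -> (-1.7,-10), length = 8.3
  seg 2: (-1.7,-10) -> (-12.217,-17.641), length = 13
  seg 3: (-12.217,-17.641) -> (-8.2,-5.277), length = 13
  seg 4: (-8.2,-5.277) -> (-4.183,-17.641), length = 13
  seg 5: (-4.183,-17.641) -> (-14.7,-10), length = 13
  seg 6: (-14.7,-10) -> (-1.7,-10), length = 13
  seg 7: (-1.7,-10) -> (9.3,-10), length = 11
  seg 8: (9.3,-10) -> (6.2,-10), length = 3.1
  seg 9: (6.2,-10) -> (7.2,-10), length = 1
Total = 88.4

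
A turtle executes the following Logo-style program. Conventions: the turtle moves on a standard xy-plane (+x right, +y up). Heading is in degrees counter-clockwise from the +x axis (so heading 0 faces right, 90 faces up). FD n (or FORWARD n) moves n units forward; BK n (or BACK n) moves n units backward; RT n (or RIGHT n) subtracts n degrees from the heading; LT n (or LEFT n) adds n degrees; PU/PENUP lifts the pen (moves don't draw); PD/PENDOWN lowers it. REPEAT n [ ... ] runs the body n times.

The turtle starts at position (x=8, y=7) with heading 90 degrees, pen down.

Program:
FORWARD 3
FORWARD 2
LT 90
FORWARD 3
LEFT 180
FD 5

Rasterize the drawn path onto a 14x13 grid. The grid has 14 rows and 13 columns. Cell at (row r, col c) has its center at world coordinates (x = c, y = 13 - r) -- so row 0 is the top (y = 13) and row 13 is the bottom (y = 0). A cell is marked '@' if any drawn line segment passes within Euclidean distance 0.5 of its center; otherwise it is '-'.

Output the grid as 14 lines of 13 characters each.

Answer: -------------
-----@@@@@@--
--------@----
--------@----
--------@----
--------@----
--------@----
-------------
-------------
-------------
-------------
-------------
-------------
-------------

Derivation:
Segment 0: (8,7) -> (8,10)
Segment 1: (8,10) -> (8,12)
Segment 2: (8,12) -> (5,12)
Segment 3: (5,12) -> (10,12)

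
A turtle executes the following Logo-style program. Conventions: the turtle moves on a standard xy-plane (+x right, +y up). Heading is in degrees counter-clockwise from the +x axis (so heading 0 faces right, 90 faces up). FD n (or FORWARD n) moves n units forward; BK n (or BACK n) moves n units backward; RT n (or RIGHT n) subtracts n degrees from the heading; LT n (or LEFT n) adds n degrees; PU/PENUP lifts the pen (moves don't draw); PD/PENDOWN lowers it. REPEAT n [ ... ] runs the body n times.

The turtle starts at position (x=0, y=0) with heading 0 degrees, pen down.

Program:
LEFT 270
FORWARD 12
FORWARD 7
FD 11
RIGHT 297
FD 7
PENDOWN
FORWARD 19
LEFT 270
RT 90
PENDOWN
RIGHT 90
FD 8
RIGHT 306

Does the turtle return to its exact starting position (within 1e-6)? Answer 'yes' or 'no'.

Answer: no

Derivation:
Executing turtle program step by step:
Start: pos=(0,0), heading=0, pen down
LT 270: heading 0 -> 270
FD 12: (0,0) -> (0,-12) [heading=270, draw]
FD 7: (0,-12) -> (0,-19) [heading=270, draw]
FD 11: (0,-19) -> (0,-30) [heading=270, draw]
RT 297: heading 270 -> 333
FD 7: (0,-30) -> (6.237,-33.178) [heading=333, draw]
PD: pen down
FD 19: (6.237,-33.178) -> (23.166,-41.804) [heading=333, draw]
LT 270: heading 333 -> 243
RT 90: heading 243 -> 153
PD: pen down
RT 90: heading 153 -> 63
FD 8: (23.166,-41.804) -> (26.798,-34.676) [heading=63, draw]
RT 306: heading 63 -> 117
Final: pos=(26.798,-34.676), heading=117, 6 segment(s) drawn

Start position: (0, 0)
Final position: (26.798, -34.676)
Distance = 43.824; >= 1e-6 -> NOT closed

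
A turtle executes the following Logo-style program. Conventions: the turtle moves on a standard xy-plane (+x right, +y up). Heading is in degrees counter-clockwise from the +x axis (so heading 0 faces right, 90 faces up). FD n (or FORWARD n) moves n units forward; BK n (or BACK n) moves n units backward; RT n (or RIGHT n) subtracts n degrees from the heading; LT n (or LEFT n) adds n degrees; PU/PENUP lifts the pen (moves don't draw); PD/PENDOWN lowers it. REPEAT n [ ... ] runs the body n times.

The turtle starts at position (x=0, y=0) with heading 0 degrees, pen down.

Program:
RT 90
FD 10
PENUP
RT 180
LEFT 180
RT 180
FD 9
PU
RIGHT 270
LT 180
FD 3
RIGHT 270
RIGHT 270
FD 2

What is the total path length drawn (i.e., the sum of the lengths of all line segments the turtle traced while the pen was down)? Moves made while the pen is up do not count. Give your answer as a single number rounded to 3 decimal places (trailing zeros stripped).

Executing turtle program step by step:
Start: pos=(0,0), heading=0, pen down
RT 90: heading 0 -> 270
FD 10: (0,0) -> (0,-10) [heading=270, draw]
PU: pen up
RT 180: heading 270 -> 90
LT 180: heading 90 -> 270
RT 180: heading 270 -> 90
FD 9: (0,-10) -> (0,-1) [heading=90, move]
PU: pen up
RT 270: heading 90 -> 180
LT 180: heading 180 -> 0
FD 3: (0,-1) -> (3,-1) [heading=0, move]
RT 270: heading 0 -> 90
RT 270: heading 90 -> 180
FD 2: (3,-1) -> (1,-1) [heading=180, move]
Final: pos=(1,-1), heading=180, 1 segment(s) drawn

Segment lengths:
  seg 1: (0,0) -> (0,-10), length = 10
Total = 10

Answer: 10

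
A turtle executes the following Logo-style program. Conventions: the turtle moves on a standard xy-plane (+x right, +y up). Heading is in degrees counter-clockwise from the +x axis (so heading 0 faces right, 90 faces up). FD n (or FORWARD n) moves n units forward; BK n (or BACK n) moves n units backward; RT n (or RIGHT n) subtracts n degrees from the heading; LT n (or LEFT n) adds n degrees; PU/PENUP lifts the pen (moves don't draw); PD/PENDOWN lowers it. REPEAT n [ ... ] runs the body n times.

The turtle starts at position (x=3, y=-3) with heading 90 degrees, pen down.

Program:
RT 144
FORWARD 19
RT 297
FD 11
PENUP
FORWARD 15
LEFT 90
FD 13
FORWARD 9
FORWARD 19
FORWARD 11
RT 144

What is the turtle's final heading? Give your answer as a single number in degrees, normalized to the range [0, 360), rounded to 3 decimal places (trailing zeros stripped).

Executing turtle program step by step:
Start: pos=(3,-3), heading=90, pen down
RT 144: heading 90 -> 306
FD 19: (3,-3) -> (14.168,-18.371) [heading=306, draw]
RT 297: heading 306 -> 9
FD 11: (14.168,-18.371) -> (25.032,-16.651) [heading=9, draw]
PU: pen up
FD 15: (25.032,-16.651) -> (39.848,-14.304) [heading=9, move]
LT 90: heading 9 -> 99
FD 13: (39.848,-14.304) -> (37.814,-1.464) [heading=99, move]
FD 9: (37.814,-1.464) -> (36.406,7.425) [heading=99, move]
FD 19: (36.406,7.425) -> (33.434,26.191) [heading=99, move]
FD 11: (33.434,26.191) -> (31.713,37.056) [heading=99, move]
RT 144: heading 99 -> 315
Final: pos=(31.713,37.056), heading=315, 2 segment(s) drawn

Answer: 315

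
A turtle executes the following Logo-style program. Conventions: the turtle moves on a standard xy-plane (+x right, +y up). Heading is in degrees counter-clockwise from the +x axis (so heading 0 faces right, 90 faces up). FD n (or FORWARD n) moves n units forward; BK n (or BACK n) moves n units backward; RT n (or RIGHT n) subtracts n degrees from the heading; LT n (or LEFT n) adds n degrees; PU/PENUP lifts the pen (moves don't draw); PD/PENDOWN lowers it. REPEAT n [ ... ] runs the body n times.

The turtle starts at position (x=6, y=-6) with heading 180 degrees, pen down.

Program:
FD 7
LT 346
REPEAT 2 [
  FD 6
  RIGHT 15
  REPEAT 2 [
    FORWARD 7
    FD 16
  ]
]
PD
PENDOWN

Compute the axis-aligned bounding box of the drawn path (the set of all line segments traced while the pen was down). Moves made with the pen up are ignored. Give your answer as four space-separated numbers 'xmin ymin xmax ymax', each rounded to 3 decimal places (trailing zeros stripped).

Answer: -85.392 -6 6 52.616

Derivation:
Executing turtle program step by step:
Start: pos=(6,-6), heading=180, pen down
FD 7: (6,-6) -> (-1,-6) [heading=180, draw]
LT 346: heading 180 -> 166
REPEAT 2 [
  -- iteration 1/2 --
  FD 6: (-1,-6) -> (-6.822,-4.548) [heading=166, draw]
  RT 15: heading 166 -> 151
  REPEAT 2 [
    -- iteration 1/2 --
    FD 7: (-6.822,-4.548) -> (-12.944,-1.155) [heading=151, draw]
    FD 16: (-12.944,-1.155) -> (-26.938,6.602) [heading=151, draw]
    -- iteration 2/2 --
    FD 7: (-26.938,6.602) -> (-33.06,9.996) [heading=151, draw]
    FD 16: (-33.06,9.996) -> (-47.054,17.753) [heading=151, draw]
  ]
  -- iteration 2/2 --
  FD 6: (-47.054,17.753) -> (-52.302,20.662) [heading=151, draw]
  RT 15: heading 151 -> 136
  REPEAT 2 [
    -- iteration 1/2 --
    FD 7: (-52.302,20.662) -> (-57.337,25.524) [heading=136, draw]
    FD 16: (-57.337,25.524) -> (-68.847,36.639) [heading=136, draw]
    -- iteration 2/2 --
    FD 7: (-68.847,36.639) -> (-73.882,41.501) [heading=136, draw]
    FD 16: (-73.882,41.501) -> (-85.392,52.616) [heading=136, draw]
  ]
]
PD: pen down
PD: pen down
Final: pos=(-85.392,52.616), heading=136, 11 segment(s) drawn

Segment endpoints: x in {-85.392, -73.882, -68.847, -57.337, -52.302, -47.054, -33.06, -26.938, -12.944, -6.822, -1, 6}, y in {-6, -6, -4.548, -1.155, 6.602, 9.996, 17.753, 20.662, 25.524, 36.639, 41.501, 52.616}
xmin=-85.392, ymin=-6, xmax=6, ymax=52.616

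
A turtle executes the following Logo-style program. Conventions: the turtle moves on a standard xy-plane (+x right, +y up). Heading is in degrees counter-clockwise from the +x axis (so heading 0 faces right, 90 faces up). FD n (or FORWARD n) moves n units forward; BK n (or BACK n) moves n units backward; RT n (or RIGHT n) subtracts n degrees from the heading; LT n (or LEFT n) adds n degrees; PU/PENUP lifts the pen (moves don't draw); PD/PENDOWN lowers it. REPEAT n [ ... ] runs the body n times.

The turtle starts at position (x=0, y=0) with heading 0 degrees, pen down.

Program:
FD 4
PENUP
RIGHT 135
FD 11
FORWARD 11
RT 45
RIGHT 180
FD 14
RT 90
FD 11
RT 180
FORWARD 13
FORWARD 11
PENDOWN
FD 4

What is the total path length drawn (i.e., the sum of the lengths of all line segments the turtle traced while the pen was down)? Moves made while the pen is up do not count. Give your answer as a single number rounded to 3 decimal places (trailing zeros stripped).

Answer: 8

Derivation:
Executing turtle program step by step:
Start: pos=(0,0), heading=0, pen down
FD 4: (0,0) -> (4,0) [heading=0, draw]
PU: pen up
RT 135: heading 0 -> 225
FD 11: (4,0) -> (-3.778,-7.778) [heading=225, move]
FD 11: (-3.778,-7.778) -> (-11.556,-15.556) [heading=225, move]
RT 45: heading 225 -> 180
RT 180: heading 180 -> 0
FD 14: (-11.556,-15.556) -> (2.444,-15.556) [heading=0, move]
RT 90: heading 0 -> 270
FD 11: (2.444,-15.556) -> (2.444,-26.556) [heading=270, move]
RT 180: heading 270 -> 90
FD 13: (2.444,-26.556) -> (2.444,-13.556) [heading=90, move]
FD 11: (2.444,-13.556) -> (2.444,-2.556) [heading=90, move]
PD: pen down
FD 4: (2.444,-2.556) -> (2.444,1.444) [heading=90, draw]
Final: pos=(2.444,1.444), heading=90, 2 segment(s) drawn

Segment lengths:
  seg 1: (0,0) -> (4,0), length = 4
  seg 2: (2.444,-2.556) -> (2.444,1.444), length = 4
Total = 8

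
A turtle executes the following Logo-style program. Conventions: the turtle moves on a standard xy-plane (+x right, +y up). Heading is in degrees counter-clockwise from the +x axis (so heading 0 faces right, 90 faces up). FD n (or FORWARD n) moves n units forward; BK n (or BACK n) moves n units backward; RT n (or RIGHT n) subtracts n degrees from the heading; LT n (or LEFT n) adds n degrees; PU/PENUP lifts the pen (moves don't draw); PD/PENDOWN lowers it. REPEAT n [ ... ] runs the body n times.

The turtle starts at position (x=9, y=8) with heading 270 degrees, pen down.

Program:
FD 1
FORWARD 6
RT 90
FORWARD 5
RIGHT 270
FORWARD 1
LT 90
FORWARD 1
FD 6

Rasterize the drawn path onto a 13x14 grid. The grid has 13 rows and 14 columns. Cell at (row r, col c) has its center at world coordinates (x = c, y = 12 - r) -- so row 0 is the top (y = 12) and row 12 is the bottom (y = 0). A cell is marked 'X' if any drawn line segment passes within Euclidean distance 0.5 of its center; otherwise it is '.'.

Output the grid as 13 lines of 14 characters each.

Answer: ..............
..............
..............
..............
.........X....
.........X....
.........X....
.........X....
.........X....
.........X....
.........X....
....XXXXXX....
....XXXXXXXX..

Derivation:
Segment 0: (9,8) -> (9,7)
Segment 1: (9,7) -> (9,1)
Segment 2: (9,1) -> (4,1)
Segment 3: (4,1) -> (4,0)
Segment 4: (4,0) -> (5,0)
Segment 5: (5,0) -> (11,0)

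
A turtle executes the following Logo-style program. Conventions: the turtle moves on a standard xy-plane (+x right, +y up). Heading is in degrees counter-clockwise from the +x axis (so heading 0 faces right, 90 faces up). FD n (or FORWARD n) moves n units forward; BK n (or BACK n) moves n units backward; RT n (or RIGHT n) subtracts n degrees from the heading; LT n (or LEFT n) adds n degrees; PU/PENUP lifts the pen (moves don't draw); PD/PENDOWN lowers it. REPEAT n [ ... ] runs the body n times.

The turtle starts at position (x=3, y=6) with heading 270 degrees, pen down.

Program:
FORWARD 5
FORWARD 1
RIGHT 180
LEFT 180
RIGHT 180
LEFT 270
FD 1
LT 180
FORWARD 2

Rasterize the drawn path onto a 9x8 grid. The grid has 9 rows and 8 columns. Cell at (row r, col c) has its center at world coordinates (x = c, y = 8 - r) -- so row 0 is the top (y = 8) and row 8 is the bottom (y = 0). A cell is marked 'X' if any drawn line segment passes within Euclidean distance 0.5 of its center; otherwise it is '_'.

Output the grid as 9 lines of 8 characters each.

Segment 0: (3,6) -> (3,1)
Segment 1: (3,1) -> (3,0)
Segment 2: (3,0) -> (4,-0)
Segment 3: (4,-0) -> (2,0)

Answer: ________
________
___X____
___X____
___X____
___X____
___X____
___X____
__XXX___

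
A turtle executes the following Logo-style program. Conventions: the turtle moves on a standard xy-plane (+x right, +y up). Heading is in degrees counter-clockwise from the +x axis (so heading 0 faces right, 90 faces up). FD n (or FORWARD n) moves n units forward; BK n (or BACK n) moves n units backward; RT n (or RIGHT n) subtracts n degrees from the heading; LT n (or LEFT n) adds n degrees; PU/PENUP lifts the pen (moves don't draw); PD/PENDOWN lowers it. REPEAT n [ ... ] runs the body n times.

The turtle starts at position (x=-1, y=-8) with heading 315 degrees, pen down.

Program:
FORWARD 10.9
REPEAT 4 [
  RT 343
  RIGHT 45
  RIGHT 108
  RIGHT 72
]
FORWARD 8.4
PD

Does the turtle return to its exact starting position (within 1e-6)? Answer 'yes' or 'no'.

Executing turtle program step by step:
Start: pos=(-1,-8), heading=315, pen down
FD 10.9: (-1,-8) -> (6.707,-15.707) [heading=315, draw]
REPEAT 4 [
  -- iteration 1/4 --
  RT 343: heading 315 -> 332
  RT 45: heading 332 -> 287
  RT 108: heading 287 -> 179
  RT 72: heading 179 -> 107
  -- iteration 2/4 --
  RT 343: heading 107 -> 124
  RT 45: heading 124 -> 79
  RT 108: heading 79 -> 331
  RT 72: heading 331 -> 259
  -- iteration 3/4 --
  RT 343: heading 259 -> 276
  RT 45: heading 276 -> 231
  RT 108: heading 231 -> 123
  RT 72: heading 123 -> 51
  -- iteration 4/4 --
  RT 343: heading 51 -> 68
  RT 45: heading 68 -> 23
  RT 108: heading 23 -> 275
  RT 72: heading 275 -> 203
]
FD 8.4: (6.707,-15.707) -> (-1.025,-18.99) [heading=203, draw]
PD: pen down
Final: pos=(-1.025,-18.99), heading=203, 2 segment(s) drawn

Start position: (-1, -8)
Final position: (-1.025, -18.99)
Distance = 10.99; >= 1e-6 -> NOT closed

Answer: no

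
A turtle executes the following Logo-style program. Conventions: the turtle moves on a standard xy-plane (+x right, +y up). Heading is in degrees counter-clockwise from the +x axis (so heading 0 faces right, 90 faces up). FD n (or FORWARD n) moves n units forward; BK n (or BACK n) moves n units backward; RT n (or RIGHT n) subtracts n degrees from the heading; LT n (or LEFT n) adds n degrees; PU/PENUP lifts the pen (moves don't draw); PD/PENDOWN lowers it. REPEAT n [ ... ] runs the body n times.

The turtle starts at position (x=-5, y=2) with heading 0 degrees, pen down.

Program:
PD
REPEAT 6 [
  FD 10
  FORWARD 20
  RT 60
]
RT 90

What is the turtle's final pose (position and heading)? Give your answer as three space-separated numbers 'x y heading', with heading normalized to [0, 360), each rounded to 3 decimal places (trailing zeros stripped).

Executing turtle program step by step:
Start: pos=(-5,2), heading=0, pen down
PD: pen down
REPEAT 6 [
  -- iteration 1/6 --
  FD 10: (-5,2) -> (5,2) [heading=0, draw]
  FD 20: (5,2) -> (25,2) [heading=0, draw]
  RT 60: heading 0 -> 300
  -- iteration 2/6 --
  FD 10: (25,2) -> (30,-6.66) [heading=300, draw]
  FD 20: (30,-6.66) -> (40,-23.981) [heading=300, draw]
  RT 60: heading 300 -> 240
  -- iteration 3/6 --
  FD 10: (40,-23.981) -> (35,-32.641) [heading=240, draw]
  FD 20: (35,-32.641) -> (25,-49.962) [heading=240, draw]
  RT 60: heading 240 -> 180
  -- iteration 4/6 --
  FD 10: (25,-49.962) -> (15,-49.962) [heading=180, draw]
  FD 20: (15,-49.962) -> (-5,-49.962) [heading=180, draw]
  RT 60: heading 180 -> 120
  -- iteration 5/6 --
  FD 10: (-5,-49.962) -> (-10,-41.301) [heading=120, draw]
  FD 20: (-10,-41.301) -> (-20,-23.981) [heading=120, draw]
  RT 60: heading 120 -> 60
  -- iteration 6/6 --
  FD 10: (-20,-23.981) -> (-15,-15.321) [heading=60, draw]
  FD 20: (-15,-15.321) -> (-5,2) [heading=60, draw]
  RT 60: heading 60 -> 0
]
RT 90: heading 0 -> 270
Final: pos=(-5,2), heading=270, 12 segment(s) drawn

Answer: -5 2 270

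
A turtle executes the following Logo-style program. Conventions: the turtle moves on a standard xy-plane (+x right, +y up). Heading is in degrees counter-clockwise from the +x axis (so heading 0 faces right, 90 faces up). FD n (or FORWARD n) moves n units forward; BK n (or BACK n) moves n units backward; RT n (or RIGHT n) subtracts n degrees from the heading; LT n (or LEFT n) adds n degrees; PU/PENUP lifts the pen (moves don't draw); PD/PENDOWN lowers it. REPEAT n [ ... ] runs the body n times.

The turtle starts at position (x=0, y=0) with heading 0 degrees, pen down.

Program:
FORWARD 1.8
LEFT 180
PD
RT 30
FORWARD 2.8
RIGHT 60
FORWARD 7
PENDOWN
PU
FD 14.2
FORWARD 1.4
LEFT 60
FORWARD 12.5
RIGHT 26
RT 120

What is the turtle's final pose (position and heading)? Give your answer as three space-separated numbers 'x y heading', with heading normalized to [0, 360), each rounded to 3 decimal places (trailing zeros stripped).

Executing turtle program step by step:
Start: pos=(0,0), heading=0, pen down
FD 1.8: (0,0) -> (1.8,0) [heading=0, draw]
LT 180: heading 0 -> 180
PD: pen down
RT 30: heading 180 -> 150
FD 2.8: (1.8,0) -> (-0.625,1.4) [heading=150, draw]
RT 60: heading 150 -> 90
FD 7: (-0.625,1.4) -> (-0.625,8.4) [heading=90, draw]
PD: pen down
PU: pen up
FD 14.2: (-0.625,8.4) -> (-0.625,22.6) [heading=90, move]
FD 1.4: (-0.625,22.6) -> (-0.625,24) [heading=90, move]
LT 60: heading 90 -> 150
FD 12.5: (-0.625,24) -> (-11.45,30.25) [heading=150, move]
RT 26: heading 150 -> 124
RT 120: heading 124 -> 4
Final: pos=(-11.45,30.25), heading=4, 3 segment(s) drawn

Answer: -11.45 30.25 4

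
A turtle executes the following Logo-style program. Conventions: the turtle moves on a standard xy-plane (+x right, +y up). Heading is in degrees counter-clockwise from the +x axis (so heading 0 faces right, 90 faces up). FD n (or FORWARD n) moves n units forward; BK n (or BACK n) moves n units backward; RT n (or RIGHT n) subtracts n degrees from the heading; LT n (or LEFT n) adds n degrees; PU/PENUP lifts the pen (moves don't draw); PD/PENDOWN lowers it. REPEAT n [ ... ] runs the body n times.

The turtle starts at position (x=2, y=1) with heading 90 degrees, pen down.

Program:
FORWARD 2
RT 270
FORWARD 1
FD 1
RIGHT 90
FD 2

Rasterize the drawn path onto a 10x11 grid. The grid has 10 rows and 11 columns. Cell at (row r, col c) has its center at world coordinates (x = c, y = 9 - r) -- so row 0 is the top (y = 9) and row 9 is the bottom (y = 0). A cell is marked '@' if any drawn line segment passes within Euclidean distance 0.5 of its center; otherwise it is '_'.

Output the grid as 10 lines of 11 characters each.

Segment 0: (2,1) -> (2,3)
Segment 1: (2,3) -> (1,3)
Segment 2: (1,3) -> (0,3)
Segment 3: (0,3) -> (-0,5)

Answer: ___________
___________
___________
___________
@__________
@__________
@@@________
__@________
__@________
___________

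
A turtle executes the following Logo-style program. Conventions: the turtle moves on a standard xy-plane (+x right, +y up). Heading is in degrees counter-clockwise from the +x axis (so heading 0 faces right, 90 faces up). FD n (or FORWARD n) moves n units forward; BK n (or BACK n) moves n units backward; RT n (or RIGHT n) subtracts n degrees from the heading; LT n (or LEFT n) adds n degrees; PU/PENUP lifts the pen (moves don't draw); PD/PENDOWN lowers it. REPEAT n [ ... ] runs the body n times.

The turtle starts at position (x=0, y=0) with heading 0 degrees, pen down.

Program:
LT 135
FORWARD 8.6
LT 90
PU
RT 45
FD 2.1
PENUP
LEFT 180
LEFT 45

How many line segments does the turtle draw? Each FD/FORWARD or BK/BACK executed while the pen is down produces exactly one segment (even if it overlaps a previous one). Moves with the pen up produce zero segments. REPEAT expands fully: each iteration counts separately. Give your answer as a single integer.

Answer: 1

Derivation:
Executing turtle program step by step:
Start: pos=(0,0), heading=0, pen down
LT 135: heading 0 -> 135
FD 8.6: (0,0) -> (-6.081,6.081) [heading=135, draw]
LT 90: heading 135 -> 225
PU: pen up
RT 45: heading 225 -> 180
FD 2.1: (-6.081,6.081) -> (-8.181,6.081) [heading=180, move]
PU: pen up
LT 180: heading 180 -> 0
LT 45: heading 0 -> 45
Final: pos=(-8.181,6.081), heading=45, 1 segment(s) drawn
Segments drawn: 1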